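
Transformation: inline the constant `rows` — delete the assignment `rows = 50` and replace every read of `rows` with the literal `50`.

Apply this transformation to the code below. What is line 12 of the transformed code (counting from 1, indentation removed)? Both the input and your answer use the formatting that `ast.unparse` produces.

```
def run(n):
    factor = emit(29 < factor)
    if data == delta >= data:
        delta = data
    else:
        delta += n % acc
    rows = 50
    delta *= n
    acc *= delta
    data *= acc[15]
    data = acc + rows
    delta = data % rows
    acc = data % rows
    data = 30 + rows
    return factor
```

acc = data % 50

Transformed code:
def run(n):
    factor = emit(29 < factor)
    if data == delta >= data:
        delta = data
    else:
        delta += n % acc
    delta *= n
    acc *= delta
    data *= acc[15]
    data = acc + 50
    delta = data % 50
    acc = data % 50
    data = 30 + 50
    return factor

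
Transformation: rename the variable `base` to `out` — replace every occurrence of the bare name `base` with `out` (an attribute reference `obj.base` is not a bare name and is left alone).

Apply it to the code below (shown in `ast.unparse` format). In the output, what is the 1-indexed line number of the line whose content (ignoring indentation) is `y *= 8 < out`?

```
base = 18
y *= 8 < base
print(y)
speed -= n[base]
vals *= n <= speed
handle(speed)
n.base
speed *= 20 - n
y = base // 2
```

Transformed code:
out = 18
y *= 8 < out
print(y)
speed -= n[out]
vals *= n <= speed
handle(speed)
n.base
speed *= 20 - n
y = out // 2

2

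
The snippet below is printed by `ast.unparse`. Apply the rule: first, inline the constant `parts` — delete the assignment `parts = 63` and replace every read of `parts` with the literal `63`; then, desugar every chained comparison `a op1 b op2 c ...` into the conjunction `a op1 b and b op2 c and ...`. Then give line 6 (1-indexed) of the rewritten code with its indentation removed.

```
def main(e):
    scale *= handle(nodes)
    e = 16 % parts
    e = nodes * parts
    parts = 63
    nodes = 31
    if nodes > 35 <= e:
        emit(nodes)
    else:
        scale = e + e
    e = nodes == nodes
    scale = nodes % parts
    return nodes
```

if nodes > 35 and 35 <= e:

Transformed code:
def main(e):
    scale *= handle(nodes)
    e = 16 % 63
    e = nodes * 63
    nodes = 31
    if nodes > 35 and 35 <= e:
        emit(nodes)
    else:
        scale = e + e
    e = nodes == nodes
    scale = nodes % 63
    return nodes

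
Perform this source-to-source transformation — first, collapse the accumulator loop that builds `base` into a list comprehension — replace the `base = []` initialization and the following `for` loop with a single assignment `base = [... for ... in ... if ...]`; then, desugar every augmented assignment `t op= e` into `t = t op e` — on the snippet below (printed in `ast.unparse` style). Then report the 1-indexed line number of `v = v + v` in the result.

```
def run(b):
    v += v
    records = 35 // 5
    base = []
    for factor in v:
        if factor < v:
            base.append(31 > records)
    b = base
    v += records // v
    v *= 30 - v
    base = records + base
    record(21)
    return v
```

2

Transformed code:
def run(b):
    v = v + v
    records = 35 // 5
    base = [31 > records for factor in v if factor < v]
    b = base
    v = v + records // v
    v = v * (30 - v)
    base = records + base
    record(21)
    return v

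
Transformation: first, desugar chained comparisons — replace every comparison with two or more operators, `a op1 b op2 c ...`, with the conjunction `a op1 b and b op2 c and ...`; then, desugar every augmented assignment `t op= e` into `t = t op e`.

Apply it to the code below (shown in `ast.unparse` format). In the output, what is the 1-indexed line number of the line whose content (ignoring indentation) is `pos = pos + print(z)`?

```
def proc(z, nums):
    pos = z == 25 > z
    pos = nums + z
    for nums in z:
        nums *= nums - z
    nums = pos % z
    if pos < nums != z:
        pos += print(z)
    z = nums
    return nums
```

Transformed code:
def proc(z, nums):
    pos = z == 25 and 25 > z
    pos = nums + z
    for nums in z:
        nums = nums * (nums - z)
    nums = pos % z
    if pos < nums and nums != z:
        pos = pos + print(z)
    z = nums
    return nums

8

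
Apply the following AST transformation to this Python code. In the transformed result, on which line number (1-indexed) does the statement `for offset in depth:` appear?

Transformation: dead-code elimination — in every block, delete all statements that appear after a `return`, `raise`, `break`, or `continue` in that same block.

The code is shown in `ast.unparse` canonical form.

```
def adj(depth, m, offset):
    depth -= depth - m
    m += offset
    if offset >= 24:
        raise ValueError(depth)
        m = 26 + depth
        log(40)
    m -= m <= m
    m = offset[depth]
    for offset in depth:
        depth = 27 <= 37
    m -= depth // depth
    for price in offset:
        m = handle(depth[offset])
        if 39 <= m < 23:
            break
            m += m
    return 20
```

8

Transformed code:
def adj(depth, m, offset):
    depth -= depth - m
    m += offset
    if offset >= 24:
        raise ValueError(depth)
    m -= m <= m
    m = offset[depth]
    for offset in depth:
        depth = 27 <= 37
    m -= depth // depth
    for price in offset:
        m = handle(depth[offset])
        if 39 <= m < 23:
            break
    return 20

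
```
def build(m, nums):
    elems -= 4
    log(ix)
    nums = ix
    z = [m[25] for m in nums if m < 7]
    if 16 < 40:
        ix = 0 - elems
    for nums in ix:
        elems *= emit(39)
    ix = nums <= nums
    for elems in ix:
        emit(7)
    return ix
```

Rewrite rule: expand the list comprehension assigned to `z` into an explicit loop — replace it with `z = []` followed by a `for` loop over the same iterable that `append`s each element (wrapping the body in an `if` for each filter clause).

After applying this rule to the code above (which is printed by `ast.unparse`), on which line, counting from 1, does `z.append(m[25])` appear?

8

Transformed code:
def build(m, nums):
    elems -= 4
    log(ix)
    nums = ix
    z = []
    for m in nums:
        if m < 7:
            z.append(m[25])
    if 16 < 40:
        ix = 0 - elems
    for nums in ix:
        elems *= emit(39)
    ix = nums <= nums
    for elems in ix:
        emit(7)
    return ix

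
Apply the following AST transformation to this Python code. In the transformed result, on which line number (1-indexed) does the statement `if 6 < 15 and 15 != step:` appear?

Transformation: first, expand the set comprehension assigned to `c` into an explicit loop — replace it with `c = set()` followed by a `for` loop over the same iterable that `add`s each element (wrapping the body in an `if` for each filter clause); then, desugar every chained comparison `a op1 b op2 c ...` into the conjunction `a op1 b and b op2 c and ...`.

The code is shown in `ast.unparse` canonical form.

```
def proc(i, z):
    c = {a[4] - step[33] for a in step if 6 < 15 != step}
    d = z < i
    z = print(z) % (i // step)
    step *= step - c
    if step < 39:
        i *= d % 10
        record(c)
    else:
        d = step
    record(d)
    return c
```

4

Transformed code:
def proc(i, z):
    c = set()
    for a in step:
        if 6 < 15 and 15 != step:
            c.add(a[4] - step[33])
    d = z < i
    z = print(z) % (i // step)
    step *= step - c
    if step < 39:
        i *= d % 10
        record(c)
    else:
        d = step
    record(d)
    return c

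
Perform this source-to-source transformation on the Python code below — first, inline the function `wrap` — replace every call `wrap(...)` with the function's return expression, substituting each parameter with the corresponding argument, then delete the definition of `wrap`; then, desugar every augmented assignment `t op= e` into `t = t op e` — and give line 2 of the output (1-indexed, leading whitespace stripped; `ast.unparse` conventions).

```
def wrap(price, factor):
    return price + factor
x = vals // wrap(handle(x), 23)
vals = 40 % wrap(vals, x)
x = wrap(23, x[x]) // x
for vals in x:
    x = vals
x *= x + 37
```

vals = 40 % (vals + x)

Transformed code:
x = vals // (handle(x) + 23)
vals = 40 % (vals + x)
x = (23 + x[x]) // x
for vals in x:
    x = vals
x = x * (x + 37)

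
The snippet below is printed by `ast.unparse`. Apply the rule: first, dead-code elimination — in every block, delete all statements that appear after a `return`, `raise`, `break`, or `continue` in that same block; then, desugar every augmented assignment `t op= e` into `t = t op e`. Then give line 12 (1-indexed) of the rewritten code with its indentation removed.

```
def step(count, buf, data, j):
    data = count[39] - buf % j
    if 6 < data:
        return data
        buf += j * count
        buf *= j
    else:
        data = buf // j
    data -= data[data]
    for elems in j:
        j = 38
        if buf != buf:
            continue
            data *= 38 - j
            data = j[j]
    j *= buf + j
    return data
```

j = j * (buf + j)

Transformed code:
def step(count, buf, data, j):
    data = count[39] - buf % j
    if 6 < data:
        return data
    else:
        data = buf // j
    data = data - data[data]
    for elems in j:
        j = 38
        if buf != buf:
            continue
    j = j * (buf + j)
    return data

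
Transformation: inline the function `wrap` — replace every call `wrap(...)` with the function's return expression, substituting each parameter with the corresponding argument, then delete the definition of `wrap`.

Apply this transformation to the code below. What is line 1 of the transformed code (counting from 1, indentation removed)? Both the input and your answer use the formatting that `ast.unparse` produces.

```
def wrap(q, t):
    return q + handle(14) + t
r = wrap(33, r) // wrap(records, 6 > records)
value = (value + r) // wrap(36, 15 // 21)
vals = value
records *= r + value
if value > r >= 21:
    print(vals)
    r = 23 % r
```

r = (33 + handle(14) + r) // (records + handle(14) + (6 > records))

Transformed code:
r = (33 + handle(14) + r) // (records + handle(14) + (6 > records))
value = (value + r) // (36 + handle(14) + 15 // 21)
vals = value
records *= r + value
if value > r >= 21:
    print(vals)
    r = 23 % r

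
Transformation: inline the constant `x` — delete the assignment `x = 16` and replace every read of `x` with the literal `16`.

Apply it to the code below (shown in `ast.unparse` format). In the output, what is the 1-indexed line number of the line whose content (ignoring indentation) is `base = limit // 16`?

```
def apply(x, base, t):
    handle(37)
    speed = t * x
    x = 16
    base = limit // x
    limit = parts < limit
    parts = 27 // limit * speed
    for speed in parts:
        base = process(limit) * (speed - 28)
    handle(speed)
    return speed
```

Transformed code:
def apply(x, base, t):
    handle(37)
    speed = t * 16
    base = limit // 16
    limit = parts < limit
    parts = 27 // limit * speed
    for speed in parts:
        base = process(limit) * (speed - 28)
    handle(speed)
    return speed

4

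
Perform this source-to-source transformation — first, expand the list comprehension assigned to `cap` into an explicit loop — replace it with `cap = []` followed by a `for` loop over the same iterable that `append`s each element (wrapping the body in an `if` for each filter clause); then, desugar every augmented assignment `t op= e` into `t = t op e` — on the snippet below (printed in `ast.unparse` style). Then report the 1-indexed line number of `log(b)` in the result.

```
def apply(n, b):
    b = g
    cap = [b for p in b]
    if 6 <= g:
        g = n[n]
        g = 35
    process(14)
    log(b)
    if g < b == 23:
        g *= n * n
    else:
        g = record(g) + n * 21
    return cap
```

Transformed code:
def apply(n, b):
    b = g
    cap = []
    for p in b:
        cap.append(b)
    if 6 <= g:
        g = n[n]
        g = 35
    process(14)
    log(b)
    if g < b == 23:
        g = g * (n * n)
    else:
        g = record(g) + n * 21
    return cap

10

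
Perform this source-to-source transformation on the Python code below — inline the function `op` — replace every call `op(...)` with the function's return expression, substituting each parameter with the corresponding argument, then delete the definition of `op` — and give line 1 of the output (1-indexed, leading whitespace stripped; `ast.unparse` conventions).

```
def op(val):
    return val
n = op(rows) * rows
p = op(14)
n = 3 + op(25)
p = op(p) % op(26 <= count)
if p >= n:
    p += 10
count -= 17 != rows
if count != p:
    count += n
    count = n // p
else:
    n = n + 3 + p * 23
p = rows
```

Transformed code:
n = rows * rows
p = 14
n = 3 + 25
p = p % (26 <= count)
if p >= n:
    p += 10
count -= 17 != rows
if count != p:
    count += n
    count = n // p
else:
    n = n + 3 + p * 23
p = rows

n = rows * rows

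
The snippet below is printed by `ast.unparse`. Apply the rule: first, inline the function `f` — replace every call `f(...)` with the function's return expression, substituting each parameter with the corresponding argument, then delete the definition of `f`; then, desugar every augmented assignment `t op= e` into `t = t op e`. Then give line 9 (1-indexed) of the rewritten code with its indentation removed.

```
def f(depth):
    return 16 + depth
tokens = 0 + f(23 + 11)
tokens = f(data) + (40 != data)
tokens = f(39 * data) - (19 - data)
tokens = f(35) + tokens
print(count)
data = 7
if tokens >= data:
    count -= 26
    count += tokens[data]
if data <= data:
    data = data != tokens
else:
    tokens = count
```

Transformed code:
tokens = 0 + (16 + (23 + 11))
tokens = 16 + data + (40 != data)
tokens = 16 + 39 * data - (19 - data)
tokens = 16 + 35 + tokens
print(count)
data = 7
if tokens >= data:
    count = count - 26
    count = count + tokens[data]
if data <= data:
    data = data != tokens
else:
    tokens = count

count = count + tokens[data]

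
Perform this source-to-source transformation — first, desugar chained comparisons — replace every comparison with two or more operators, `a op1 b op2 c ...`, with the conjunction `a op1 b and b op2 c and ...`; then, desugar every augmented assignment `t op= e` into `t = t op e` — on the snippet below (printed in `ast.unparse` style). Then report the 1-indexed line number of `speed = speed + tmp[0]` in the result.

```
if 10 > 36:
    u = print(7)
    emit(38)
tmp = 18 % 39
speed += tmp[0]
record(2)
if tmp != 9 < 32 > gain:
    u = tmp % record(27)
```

5

Transformed code:
if 10 > 36:
    u = print(7)
    emit(38)
tmp = 18 % 39
speed = speed + tmp[0]
record(2)
if tmp != 9 and 9 < 32 and (32 > gain):
    u = tmp % record(27)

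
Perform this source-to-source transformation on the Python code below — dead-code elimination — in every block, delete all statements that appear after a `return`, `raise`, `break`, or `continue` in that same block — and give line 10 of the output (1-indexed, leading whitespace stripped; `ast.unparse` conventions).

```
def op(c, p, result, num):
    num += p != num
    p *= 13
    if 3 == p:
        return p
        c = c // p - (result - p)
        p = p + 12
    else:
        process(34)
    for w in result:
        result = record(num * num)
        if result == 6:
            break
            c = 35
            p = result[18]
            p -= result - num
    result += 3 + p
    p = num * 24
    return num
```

Transformed code:
def op(c, p, result, num):
    num += p != num
    p *= 13
    if 3 == p:
        return p
    else:
        process(34)
    for w in result:
        result = record(num * num)
        if result == 6:
            break
    result += 3 + p
    p = num * 24
    return num

if result == 6:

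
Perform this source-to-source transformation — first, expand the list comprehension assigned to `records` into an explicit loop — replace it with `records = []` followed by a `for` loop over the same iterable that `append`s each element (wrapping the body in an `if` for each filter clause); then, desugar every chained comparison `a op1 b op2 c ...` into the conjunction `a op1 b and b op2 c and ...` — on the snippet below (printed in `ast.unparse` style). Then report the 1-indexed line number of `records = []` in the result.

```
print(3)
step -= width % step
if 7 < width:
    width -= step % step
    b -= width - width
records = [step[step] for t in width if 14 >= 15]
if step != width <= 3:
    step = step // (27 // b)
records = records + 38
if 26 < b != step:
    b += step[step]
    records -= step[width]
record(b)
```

Transformed code:
print(3)
step -= width % step
if 7 < width:
    width -= step % step
    b -= width - width
records = []
for t in width:
    if 14 >= 15:
        records.append(step[step])
if step != width and width <= 3:
    step = step // (27 // b)
records = records + 38
if 26 < b and b != step:
    b += step[step]
    records -= step[width]
record(b)

6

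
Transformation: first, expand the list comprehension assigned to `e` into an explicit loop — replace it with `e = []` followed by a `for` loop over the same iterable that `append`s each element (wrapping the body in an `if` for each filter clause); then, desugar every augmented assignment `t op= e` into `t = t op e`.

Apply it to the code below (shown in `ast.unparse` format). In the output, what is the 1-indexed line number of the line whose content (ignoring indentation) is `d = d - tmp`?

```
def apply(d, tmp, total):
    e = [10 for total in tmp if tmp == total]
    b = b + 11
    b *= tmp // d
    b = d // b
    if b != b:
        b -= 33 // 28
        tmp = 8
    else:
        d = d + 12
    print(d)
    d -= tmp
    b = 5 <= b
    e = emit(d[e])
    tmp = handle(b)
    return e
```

15

Transformed code:
def apply(d, tmp, total):
    e = []
    for total in tmp:
        if tmp == total:
            e.append(10)
    b = b + 11
    b = b * (tmp // d)
    b = d // b
    if b != b:
        b = b - 33 // 28
        tmp = 8
    else:
        d = d + 12
    print(d)
    d = d - tmp
    b = 5 <= b
    e = emit(d[e])
    tmp = handle(b)
    return e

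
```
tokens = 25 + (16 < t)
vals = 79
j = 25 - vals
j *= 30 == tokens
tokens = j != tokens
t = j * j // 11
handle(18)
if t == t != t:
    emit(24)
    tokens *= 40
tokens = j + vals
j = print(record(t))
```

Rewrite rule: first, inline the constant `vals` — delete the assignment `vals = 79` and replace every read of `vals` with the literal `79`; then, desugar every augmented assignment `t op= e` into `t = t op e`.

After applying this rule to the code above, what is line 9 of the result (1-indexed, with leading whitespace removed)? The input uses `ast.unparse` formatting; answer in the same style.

tokens = tokens * 40

Transformed code:
tokens = 25 + (16 < t)
j = 25 - 79
j = j * (30 == tokens)
tokens = j != tokens
t = j * j // 11
handle(18)
if t == t != t:
    emit(24)
    tokens = tokens * 40
tokens = j + 79
j = print(record(t))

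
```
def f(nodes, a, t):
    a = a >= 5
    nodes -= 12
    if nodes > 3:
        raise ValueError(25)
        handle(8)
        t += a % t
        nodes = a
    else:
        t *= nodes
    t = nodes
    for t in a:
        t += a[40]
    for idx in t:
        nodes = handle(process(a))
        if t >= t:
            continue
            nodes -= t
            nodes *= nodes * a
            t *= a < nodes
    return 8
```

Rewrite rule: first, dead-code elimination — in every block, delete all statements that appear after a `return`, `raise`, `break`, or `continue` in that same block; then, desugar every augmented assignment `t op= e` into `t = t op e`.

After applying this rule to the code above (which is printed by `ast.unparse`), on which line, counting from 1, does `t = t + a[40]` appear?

10

Transformed code:
def f(nodes, a, t):
    a = a >= 5
    nodes = nodes - 12
    if nodes > 3:
        raise ValueError(25)
    else:
        t = t * nodes
    t = nodes
    for t in a:
        t = t + a[40]
    for idx in t:
        nodes = handle(process(a))
        if t >= t:
            continue
    return 8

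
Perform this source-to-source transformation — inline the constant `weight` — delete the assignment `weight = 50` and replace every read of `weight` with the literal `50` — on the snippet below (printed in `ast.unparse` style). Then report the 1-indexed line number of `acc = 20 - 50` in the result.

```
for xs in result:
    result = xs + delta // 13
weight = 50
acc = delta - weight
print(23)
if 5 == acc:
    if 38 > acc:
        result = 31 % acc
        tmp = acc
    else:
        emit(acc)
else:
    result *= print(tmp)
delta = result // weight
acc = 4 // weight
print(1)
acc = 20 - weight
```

Transformed code:
for xs in result:
    result = xs + delta // 13
acc = delta - 50
print(23)
if 5 == acc:
    if 38 > acc:
        result = 31 % acc
        tmp = acc
    else:
        emit(acc)
else:
    result *= print(tmp)
delta = result // 50
acc = 4 // 50
print(1)
acc = 20 - 50

16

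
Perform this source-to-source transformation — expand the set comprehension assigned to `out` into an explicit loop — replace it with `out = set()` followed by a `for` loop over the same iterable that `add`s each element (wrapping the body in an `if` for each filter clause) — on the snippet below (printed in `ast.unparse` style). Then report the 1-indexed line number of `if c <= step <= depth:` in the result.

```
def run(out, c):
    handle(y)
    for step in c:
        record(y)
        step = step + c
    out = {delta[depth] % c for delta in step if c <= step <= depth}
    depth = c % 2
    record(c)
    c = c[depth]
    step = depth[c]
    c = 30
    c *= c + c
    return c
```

8

Transformed code:
def run(out, c):
    handle(y)
    for step in c:
        record(y)
        step = step + c
    out = set()
    for delta in step:
        if c <= step <= depth:
            out.add(delta[depth] % c)
    depth = c % 2
    record(c)
    c = c[depth]
    step = depth[c]
    c = 30
    c *= c + c
    return c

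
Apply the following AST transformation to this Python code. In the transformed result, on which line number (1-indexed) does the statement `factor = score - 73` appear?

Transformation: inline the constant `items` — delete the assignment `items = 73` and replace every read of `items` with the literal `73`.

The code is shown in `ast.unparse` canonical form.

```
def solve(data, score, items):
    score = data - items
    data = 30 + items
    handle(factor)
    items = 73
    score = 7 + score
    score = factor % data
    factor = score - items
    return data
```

7

Transformed code:
def solve(data, score, items):
    score = data - 73
    data = 30 + 73
    handle(factor)
    score = 7 + score
    score = factor % data
    factor = score - 73
    return data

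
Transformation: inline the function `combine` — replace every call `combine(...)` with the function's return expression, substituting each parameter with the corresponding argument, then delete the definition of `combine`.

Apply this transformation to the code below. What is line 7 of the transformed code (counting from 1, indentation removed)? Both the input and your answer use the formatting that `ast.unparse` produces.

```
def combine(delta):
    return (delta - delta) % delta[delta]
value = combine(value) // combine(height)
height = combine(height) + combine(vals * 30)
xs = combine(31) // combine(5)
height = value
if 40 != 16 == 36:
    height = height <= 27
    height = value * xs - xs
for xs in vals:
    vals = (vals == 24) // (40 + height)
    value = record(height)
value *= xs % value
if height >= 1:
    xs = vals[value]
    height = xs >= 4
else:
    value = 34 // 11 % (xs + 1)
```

Transformed code:
value = (value - value) % value[value] // ((height - height) % height[height])
height = (height - height) % height[height] + (vals * 30 - vals * 30) % (vals * 30)[vals * 30]
xs = (31 - 31) % 31[31] // ((5 - 5) % 5[5])
height = value
if 40 != 16 == 36:
    height = height <= 27
    height = value * xs - xs
for xs in vals:
    vals = (vals == 24) // (40 + height)
    value = record(height)
value *= xs % value
if height >= 1:
    xs = vals[value]
    height = xs >= 4
else:
    value = 34 // 11 % (xs + 1)

height = value * xs - xs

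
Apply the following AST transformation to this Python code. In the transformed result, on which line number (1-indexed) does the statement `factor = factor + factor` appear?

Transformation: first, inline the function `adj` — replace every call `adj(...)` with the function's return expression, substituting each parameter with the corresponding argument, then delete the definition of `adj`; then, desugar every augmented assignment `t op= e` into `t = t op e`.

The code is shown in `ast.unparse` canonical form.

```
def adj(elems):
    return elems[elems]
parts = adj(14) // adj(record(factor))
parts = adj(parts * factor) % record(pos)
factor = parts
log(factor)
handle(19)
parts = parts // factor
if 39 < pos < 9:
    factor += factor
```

Transformed code:
parts = 14[14] // record(factor)[record(factor)]
parts = (parts * factor)[parts * factor] % record(pos)
factor = parts
log(factor)
handle(19)
parts = parts // factor
if 39 < pos < 9:
    factor = factor + factor

8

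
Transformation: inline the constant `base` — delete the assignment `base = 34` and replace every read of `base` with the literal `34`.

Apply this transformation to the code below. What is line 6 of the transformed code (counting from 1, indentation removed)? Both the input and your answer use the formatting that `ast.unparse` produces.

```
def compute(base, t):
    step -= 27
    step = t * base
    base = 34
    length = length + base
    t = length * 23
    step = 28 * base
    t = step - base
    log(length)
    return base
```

step = 28 * 34

Transformed code:
def compute(base, t):
    step -= 27
    step = t * 34
    length = length + 34
    t = length * 23
    step = 28 * 34
    t = step - 34
    log(length)
    return 34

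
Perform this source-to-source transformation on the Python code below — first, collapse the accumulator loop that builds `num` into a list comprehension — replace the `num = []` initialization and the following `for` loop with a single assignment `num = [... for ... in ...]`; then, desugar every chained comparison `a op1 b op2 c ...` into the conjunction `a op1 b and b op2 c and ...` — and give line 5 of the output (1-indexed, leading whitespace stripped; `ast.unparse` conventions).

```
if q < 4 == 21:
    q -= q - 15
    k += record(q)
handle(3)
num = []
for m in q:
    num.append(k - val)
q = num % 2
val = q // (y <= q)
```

Transformed code:
if q < 4 and 4 == 21:
    q -= q - 15
    k += record(q)
handle(3)
num = [k - val for m in q]
q = num % 2
val = q // (y <= q)

num = [k - val for m in q]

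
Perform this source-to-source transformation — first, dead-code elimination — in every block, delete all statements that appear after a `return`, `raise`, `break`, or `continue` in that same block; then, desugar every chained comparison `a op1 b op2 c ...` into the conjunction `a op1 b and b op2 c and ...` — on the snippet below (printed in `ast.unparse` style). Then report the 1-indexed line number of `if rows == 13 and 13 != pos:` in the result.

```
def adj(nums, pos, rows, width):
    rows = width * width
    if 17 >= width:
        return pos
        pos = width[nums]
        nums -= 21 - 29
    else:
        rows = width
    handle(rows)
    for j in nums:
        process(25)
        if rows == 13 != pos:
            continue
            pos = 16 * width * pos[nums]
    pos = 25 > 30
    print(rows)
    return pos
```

10

Transformed code:
def adj(nums, pos, rows, width):
    rows = width * width
    if 17 >= width:
        return pos
    else:
        rows = width
    handle(rows)
    for j in nums:
        process(25)
        if rows == 13 and 13 != pos:
            continue
    pos = 25 > 30
    print(rows)
    return pos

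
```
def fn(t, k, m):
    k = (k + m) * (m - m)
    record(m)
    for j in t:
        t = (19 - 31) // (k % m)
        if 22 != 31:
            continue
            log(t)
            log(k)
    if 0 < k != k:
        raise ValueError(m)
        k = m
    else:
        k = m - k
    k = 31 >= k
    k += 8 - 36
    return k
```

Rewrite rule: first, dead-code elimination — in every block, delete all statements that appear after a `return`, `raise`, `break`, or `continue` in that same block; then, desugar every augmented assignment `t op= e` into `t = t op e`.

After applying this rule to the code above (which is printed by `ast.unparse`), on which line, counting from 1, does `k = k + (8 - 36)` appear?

13

Transformed code:
def fn(t, k, m):
    k = (k + m) * (m - m)
    record(m)
    for j in t:
        t = (19 - 31) // (k % m)
        if 22 != 31:
            continue
    if 0 < k != k:
        raise ValueError(m)
    else:
        k = m - k
    k = 31 >= k
    k = k + (8 - 36)
    return k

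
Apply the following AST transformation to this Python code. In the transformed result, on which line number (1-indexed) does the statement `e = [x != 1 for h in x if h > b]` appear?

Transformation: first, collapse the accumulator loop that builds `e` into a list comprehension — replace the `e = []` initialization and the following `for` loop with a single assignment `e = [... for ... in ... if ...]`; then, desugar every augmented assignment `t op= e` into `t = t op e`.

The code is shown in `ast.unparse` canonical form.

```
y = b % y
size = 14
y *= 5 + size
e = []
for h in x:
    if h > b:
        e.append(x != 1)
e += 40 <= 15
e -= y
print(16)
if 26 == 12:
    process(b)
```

Transformed code:
y = b % y
size = 14
y = y * (5 + size)
e = [x != 1 for h in x if h > b]
e = e + (40 <= 15)
e = e - y
print(16)
if 26 == 12:
    process(b)

4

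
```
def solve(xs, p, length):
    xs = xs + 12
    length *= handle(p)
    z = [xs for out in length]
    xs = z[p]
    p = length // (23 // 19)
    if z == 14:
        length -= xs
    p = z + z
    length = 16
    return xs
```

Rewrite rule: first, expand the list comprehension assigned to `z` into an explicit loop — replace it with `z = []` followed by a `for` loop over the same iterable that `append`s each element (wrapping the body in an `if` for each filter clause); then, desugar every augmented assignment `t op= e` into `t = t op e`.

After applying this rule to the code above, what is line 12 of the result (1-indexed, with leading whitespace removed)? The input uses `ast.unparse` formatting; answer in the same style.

Transformed code:
def solve(xs, p, length):
    xs = xs + 12
    length = length * handle(p)
    z = []
    for out in length:
        z.append(xs)
    xs = z[p]
    p = length // (23 // 19)
    if z == 14:
        length = length - xs
    p = z + z
    length = 16
    return xs

length = 16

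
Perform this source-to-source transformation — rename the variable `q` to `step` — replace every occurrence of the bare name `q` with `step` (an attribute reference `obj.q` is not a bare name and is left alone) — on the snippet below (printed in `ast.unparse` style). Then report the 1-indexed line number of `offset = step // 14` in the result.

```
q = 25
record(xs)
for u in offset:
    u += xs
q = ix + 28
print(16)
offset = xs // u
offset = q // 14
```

Transformed code:
step = 25
record(xs)
for u in offset:
    u += xs
step = ix + 28
print(16)
offset = xs // u
offset = step // 14

8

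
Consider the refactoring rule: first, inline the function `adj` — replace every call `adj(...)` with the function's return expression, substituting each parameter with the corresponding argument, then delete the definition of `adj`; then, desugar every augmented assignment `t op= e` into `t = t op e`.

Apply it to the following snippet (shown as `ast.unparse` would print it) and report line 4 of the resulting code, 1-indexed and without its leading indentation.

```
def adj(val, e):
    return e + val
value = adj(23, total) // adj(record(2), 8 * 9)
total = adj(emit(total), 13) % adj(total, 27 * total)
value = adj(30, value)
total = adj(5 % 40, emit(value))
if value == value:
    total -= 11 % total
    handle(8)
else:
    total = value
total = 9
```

Transformed code:
value = (total + 23) // (8 * 9 + record(2))
total = (13 + emit(total)) % (27 * total + total)
value = value + 30
total = emit(value) + 5 % 40
if value == value:
    total = total - 11 % total
    handle(8)
else:
    total = value
total = 9

total = emit(value) + 5 % 40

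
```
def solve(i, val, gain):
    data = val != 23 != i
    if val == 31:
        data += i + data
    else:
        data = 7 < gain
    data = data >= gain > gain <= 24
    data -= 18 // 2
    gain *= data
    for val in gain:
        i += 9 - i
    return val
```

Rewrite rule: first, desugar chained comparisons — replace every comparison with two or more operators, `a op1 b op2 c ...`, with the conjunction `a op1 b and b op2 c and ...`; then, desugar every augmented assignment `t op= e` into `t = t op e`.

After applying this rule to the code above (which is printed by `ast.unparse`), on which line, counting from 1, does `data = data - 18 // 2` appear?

8

Transformed code:
def solve(i, val, gain):
    data = val != 23 and 23 != i
    if val == 31:
        data = data + (i + data)
    else:
        data = 7 < gain
    data = data >= gain and gain > gain and (gain <= 24)
    data = data - 18 // 2
    gain = gain * data
    for val in gain:
        i = i + (9 - i)
    return val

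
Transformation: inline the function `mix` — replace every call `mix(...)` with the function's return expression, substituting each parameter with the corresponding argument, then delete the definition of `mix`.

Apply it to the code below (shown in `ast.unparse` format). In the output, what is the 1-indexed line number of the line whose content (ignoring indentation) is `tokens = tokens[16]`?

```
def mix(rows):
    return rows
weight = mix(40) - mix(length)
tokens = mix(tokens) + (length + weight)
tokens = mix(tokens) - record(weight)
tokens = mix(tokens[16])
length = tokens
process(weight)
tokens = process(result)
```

Transformed code:
weight = 40 - length
tokens = tokens + (length + weight)
tokens = tokens - record(weight)
tokens = tokens[16]
length = tokens
process(weight)
tokens = process(result)

4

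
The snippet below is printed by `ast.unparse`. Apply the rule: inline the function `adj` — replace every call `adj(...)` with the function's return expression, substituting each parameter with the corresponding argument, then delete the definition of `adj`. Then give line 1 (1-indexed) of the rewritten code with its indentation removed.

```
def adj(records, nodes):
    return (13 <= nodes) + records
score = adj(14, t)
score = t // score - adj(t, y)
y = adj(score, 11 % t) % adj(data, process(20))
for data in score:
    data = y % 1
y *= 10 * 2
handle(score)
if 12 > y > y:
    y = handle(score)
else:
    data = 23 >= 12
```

score = (13 <= t) + 14

Transformed code:
score = (13 <= t) + 14
score = t // score - ((13 <= y) + t)
y = ((13 <= 11 % t) + score) % ((13 <= process(20)) + data)
for data in score:
    data = y % 1
y *= 10 * 2
handle(score)
if 12 > y > y:
    y = handle(score)
else:
    data = 23 >= 12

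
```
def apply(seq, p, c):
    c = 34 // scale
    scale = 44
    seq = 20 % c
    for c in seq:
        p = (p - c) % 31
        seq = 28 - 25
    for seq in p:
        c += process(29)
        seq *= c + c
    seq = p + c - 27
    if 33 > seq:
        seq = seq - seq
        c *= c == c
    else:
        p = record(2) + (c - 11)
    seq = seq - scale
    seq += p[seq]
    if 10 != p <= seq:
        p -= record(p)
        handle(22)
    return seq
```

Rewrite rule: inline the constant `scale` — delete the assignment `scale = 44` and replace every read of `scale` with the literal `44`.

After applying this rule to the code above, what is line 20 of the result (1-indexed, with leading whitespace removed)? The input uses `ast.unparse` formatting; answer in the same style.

Transformed code:
def apply(seq, p, c):
    c = 34 // 44
    seq = 20 % c
    for c in seq:
        p = (p - c) % 31
        seq = 28 - 25
    for seq in p:
        c += process(29)
        seq *= c + c
    seq = p + c - 27
    if 33 > seq:
        seq = seq - seq
        c *= c == c
    else:
        p = record(2) + (c - 11)
    seq = seq - 44
    seq += p[seq]
    if 10 != p <= seq:
        p -= record(p)
        handle(22)
    return seq

handle(22)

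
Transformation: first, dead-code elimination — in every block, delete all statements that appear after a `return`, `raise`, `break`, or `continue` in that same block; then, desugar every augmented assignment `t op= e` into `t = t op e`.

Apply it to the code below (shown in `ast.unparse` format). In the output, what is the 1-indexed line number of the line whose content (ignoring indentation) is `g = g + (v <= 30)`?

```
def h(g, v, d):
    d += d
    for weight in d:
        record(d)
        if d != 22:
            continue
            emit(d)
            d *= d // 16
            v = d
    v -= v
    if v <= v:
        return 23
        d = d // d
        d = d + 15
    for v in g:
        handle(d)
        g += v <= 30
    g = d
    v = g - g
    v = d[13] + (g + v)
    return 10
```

12

Transformed code:
def h(g, v, d):
    d = d + d
    for weight in d:
        record(d)
        if d != 22:
            continue
    v = v - v
    if v <= v:
        return 23
    for v in g:
        handle(d)
        g = g + (v <= 30)
    g = d
    v = g - g
    v = d[13] + (g + v)
    return 10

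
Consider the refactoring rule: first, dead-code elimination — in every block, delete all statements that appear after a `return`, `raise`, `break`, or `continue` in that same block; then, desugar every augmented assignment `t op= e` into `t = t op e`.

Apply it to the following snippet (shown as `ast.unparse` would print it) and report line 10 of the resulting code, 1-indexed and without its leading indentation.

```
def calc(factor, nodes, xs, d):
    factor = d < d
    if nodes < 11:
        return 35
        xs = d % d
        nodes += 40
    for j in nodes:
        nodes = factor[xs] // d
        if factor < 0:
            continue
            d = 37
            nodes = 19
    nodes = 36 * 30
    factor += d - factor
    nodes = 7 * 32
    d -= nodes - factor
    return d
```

factor = factor + (d - factor)

Transformed code:
def calc(factor, nodes, xs, d):
    factor = d < d
    if nodes < 11:
        return 35
    for j in nodes:
        nodes = factor[xs] // d
        if factor < 0:
            continue
    nodes = 36 * 30
    factor = factor + (d - factor)
    nodes = 7 * 32
    d = d - (nodes - factor)
    return d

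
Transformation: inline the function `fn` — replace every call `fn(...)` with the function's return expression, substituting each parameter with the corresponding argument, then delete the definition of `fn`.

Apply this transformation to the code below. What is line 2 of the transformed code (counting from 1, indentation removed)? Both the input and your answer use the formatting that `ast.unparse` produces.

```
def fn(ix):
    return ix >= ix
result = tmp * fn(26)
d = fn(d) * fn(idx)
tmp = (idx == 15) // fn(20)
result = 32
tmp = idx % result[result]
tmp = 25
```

d = (d >= d) * (idx >= idx)

Transformed code:
result = tmp * (26 >= 26)
d = (d >= d) * (idx >= idx)
tmp = (idx == 15) // (20 >= 20)
result = 32
tmp = idx % result[result]
tmp = 25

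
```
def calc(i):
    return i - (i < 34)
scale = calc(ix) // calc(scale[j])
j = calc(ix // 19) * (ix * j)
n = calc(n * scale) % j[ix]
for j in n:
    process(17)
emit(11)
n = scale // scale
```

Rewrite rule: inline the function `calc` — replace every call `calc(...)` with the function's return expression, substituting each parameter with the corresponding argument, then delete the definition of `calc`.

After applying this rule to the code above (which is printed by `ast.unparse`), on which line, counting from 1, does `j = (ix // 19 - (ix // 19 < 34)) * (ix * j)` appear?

Transformed code:
scale = (ix - (ix < 34)) // (scale[j] - (scale[j] < 34))
j = (ix // 19 - (ix // 19 < 34)) * (ix * j)
n = (n * scale - (n * scale < 34)) % j[ix]
for j in n:
    process(17)
emit(11)
n = scale // scale

2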